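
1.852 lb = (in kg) 1 lb = 0.45359237 kg, so 1.852 lb = 1.852 * 0.45359237 = 0.84005307 kg. Result: 0.84005307 kg ≈ 0.8401 kg (4 s.f.). Final answer: 0.8401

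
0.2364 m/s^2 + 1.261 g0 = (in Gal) 1260. Check: 0.2364 m/s^2 is already in m/s^2. 1 g0 = 9.80665 m/s^2, so 1.261 g0 = 1.261 * 9.80665 = 12.366186 m/s^2. Sum: 0.2364 + 12.366186 = 12.602586 m/s^2. 1 Gal = 0.01 m/s^2, so 12.602586 m/s^2 = 12.602586 / 0.01 = 1260.2586 Gal ≈ 1260 Gal (4 s.f.).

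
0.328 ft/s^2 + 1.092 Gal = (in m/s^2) 1 ft/s^2 = 0.3048 m/s^2, so 0.328 ft/s^2 = 0.328 * 0.3048 = 0.0999744 m/s^2. 1 Gal = 0.01 m/s^2, so 1.092 Gal = 1.092 * 0.01 = 0.01092 m/s^2. Sum: 0.0999744 + 0.01092 = 0.1108944 m/s^2. Result: 0.1108944 m/s^2 ≈ 0.1109 m/s^2 (4 s.f.). Final answer: 0.1109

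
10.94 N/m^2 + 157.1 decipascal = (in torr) 0.1999. Check: 10.94 N/m^2 = 10.94 Pa. 1 decipascal = 0.1 Pa, so 157.1 decipascal = 157.1 * 0.1 = 15.71 Pa. Sum: 10.94 + 15.71 = 26.65 Pa. 1 torr = 133.32237 Pa, so 26.65 Pa = 26.65 / 133.32237 = 0.19989144 torr ≈ 0.1999 torr (4 s.f.).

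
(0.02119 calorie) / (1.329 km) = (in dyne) 6.671. Check: 1 calorie = 4.184 J, so 0.02119 calorie = 0.02119 * 4.184 = 0.08865896 J. 1 km = 1000 m, so 1.329 km = 1.329 * 1000 = 1329 m. Combine: 0.08865896 J / 1329 m = 6.6711031e-05 N. 1 dyne = 1e-05 N, so 6.6711031e-05 N = 6.6711031e-05 / 1e-05 = 6.6711031 dyne ≈ 6.671 dyne (4 s.f.).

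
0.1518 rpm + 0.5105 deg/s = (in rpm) 1 rpm = 0.10471976 rad/s, so 0.1518 rpm = 0.1518 * 0.10471976 = 0.015896459 rad/s. 1 deg/s = 0.017453293 rad/s, so 0.5105 deg/s = 0.5105 * 0.017453293 = 0.0089099058 rad/s. Sum: 0.015896459 + 0.0089099058 = 0.024806365 rad/s. 1 rpm = 0.10471976 rad/s, so 0.024806365 rad/s = 0.024806365 / 0.10471976 = 0.23688333 rpm ≈ 0.2369 rpm (4 s.f.). Final answer: 0.2369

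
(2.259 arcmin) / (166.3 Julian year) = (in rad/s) 1.252e-13. Check: 1 arcmin = 0.00029088821 rad, so 2.259 arcmin = 2.259 * 0.00029088821 = 0.00065711646 rad. 1 Julian year = 31557600 s, so 166.3 Julian year = 166.3 * 31557600 = 5.2480289e+09 s. Combine: 0.00065711646 rad / 5.2480289e+09 s = 1.2521205e-13 rad/s. Result: 1.2521205e-13 rad/s ≈ 1.252e-13 rad/s (4 s.f.).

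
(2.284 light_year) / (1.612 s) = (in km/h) 4.826e+16. Check: 1 light_year = 9.4607305e+15 m, so 2.284 light_year = 2.284 * 9.4607305e+15 = 2.1608308e+16 m. 1.612 s is already in s. Combine: 2.1608308e+16 m / 1.612 s = 1.3404658e+16 m/s. 1 km/h = 0.27777778 m/s, so 1.3404658e+16 m/s = 1.3404658e+16 / 0.27777778 = 4.8256768e+16 km/h ≈ 4.826e+16 km/h (4 s.f.).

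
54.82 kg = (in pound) 120.9. Check: 1 pound = 0.45359237 kg, so 54.82 kg = 54.82 / 0.45359237 = 120.85741 pound ≈ 120.9 pound (4 s.f.).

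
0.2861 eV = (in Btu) 1 eV = 1.6021766e-19 J, so 0.2861 eV = 0.2861 * 1.6021766e-19 = 4.5838273e-20 J. 1 Btu = 1055.0559 J, so 4.5838273e-20 J = 4.5838273e-20 / 1055.0559 = 4.34463e-23 Btu ≈ 4.345e-23 Btu (4 s.f.). Final answer: 4.345e-23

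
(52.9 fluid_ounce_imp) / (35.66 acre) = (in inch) 4.101e-07. Check: 1 fluid_ounce_imp = 2.8413063e-05 m^3, so 52.9 fluid_ounce_imp = 52.9 * 2.8413063e-05 = 0.001503051 m^3. 1 acre = 4046.8564 m^2, so 35.66 acre = 35.66 * 4046.8564 = 144310.9 m^2. Combine: 0.001503051 m^3 / 144310.9 m^2 = 1.0415367e-08 m. 1 inch = 0.0254 m, so 1.0415367e-08 m = 1.0415367e-08 / 0.0254 = 4.1005382e-07 inch ≈ 4.101e-07 inch (4 s.f.).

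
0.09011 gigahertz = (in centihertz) 1 gigahertz = 1e+09 Hz, so 0.09011 gigahertz = 0.09011 * 1e+09 = 90110000 Hz. 1 centihertz = 0.01 Hz, so 90110000 Hz = 90110000 / 0.01 = 9.011e+09 centihertz. Final answer: 9.011e+09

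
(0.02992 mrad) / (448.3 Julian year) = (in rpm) 1 mrad = 0.001 rad, so 0.02992 mrad = 0.02992 * 0.001 = 2.992e-05 rad. 1 Julian year = 31557600 s, so 448.3 Julian year = 448.3 * 31557600 = 1.4147272e+10 s. Combine: 2.992e-05 rad / 1.4147272e+10 s = 2.1148954e-15 rad/s. 1 rpm = 0.10471976 rad/s, so 2.1148954e-15 rad/s = 2.1148954e-15 / 0.10471976 = 2.0195763e-14 rpm ≈ 2.02e-14 rpm (4 s.f.). Final answer: 2.02e-14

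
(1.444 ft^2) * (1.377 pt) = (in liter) 0.06517. Check: 1 ft^2 = 0.09290304 m^2, so 1.444 ft^2 = 1.444 * 0.09290304 = 0.13415199 m^2. 1 pt = 0.00035277778 m, so 1.377 pt = 1.377 * 0.00035277778 = 0.000485775 m. Combine: 0.13415199 m^2 * 0.000485775 m = 6.5167683e-05 m^3. 1 liter = 0.001 m^3, so 6.5167683e-05 m^3 = 6.5167683e-05 / 0.001 = 0.065167683 liter ≈ 0.06517 liter (4 s.f.).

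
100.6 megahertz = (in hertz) 1 megahertz = 1000000 Hz, so 100.6 megahertz = 100.6 * 1000000 = 1.006e+08 Hz. 1.006e+08 Hz = 1.006e+08 hertz. Final answer: 1.006e+08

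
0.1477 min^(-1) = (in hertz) 1 min^(-1) = 0.016666667 Hz, so 0.1477 min^(-1) = 0.1477 * 0.016666667 = 0.0024616667 Hz. 0.0024616667 Hz = 0.0024616667 hertz ≈ 0.002462 hertz (4 s.f.). Final answer: 0.002462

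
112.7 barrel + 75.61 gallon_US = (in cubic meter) 18.2. Check: 1 barrel = 0.15898729 m^3, so 112.7 barrel = 112.7 * 0.15898729 = 17.917868 m^3. 1 gallon_US = 0.0037854118 m^3, so 75.61 gallon_US = 75.61 * 0.0037854118 = 0.28621498 m^3. Sum: 17.917868 + 0.28621498 = 18.204083 m^3. 18.204083 m^3 = 18.204083 cubic meter ≈ 18.2 cubic meter (4 s.f.).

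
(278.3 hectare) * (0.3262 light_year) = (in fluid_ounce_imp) 3.023e+26. Check: 1 hectare = 10000 m^2, so 278.3 hectare = 278.3 * 10000 = 2783000 m^2. 1 light_year = 9.4607305e+15 m, so 0.3262 light_year = 0.3262 * 9.4607305e+15 = 3.0860903e+15 m. Combine: 2783000 m^2 * 3.0860903e+15 m = 8.5885892e+21 m^3. 1 fluid_ounce_imp = 2.8413063e-05 m^3, so 8.5885892e+21 m^3 = 8.5885892e+21 / 2.8413063e-05 = 3.0227608e+26 fluid_ounce_imp ≈ 3.023e+26 fluid_ounce_imp (4 s.f.).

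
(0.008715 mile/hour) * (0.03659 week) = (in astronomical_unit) 5.763e-10. Check: 1 mile/hour = 0.44704 m/s, so 0.008715 mile/hour = 0.008715 * 0.44704 = 0.0038959536 m/s. 1 week = 604800 s, so 0.03659 week = 0.03659 * 604800 = 22129.632 s. Combine: 0.0038959536 m/s * 22129.632 s = 86.216019 m. 1 astronomical_unit = 1.4959787e+11 m, so 86.216019 m = 86.216019 / 1.4959787e+11 = 5.7631849e-10 astronomical_unit ≈ 5.763e-10 astronomical_unit (4 s.f.).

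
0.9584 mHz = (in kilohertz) 9.584e-07. Check: 1 mHz = 0.001 Hz, so 0.9584 mHz = 0.9584 * 0.001 = 0.0009584 Hz. 1 kilohertz = 1000 Hz, so 0.0009584 Hz = 0.0009584 / 1000 = 9.584e-07 kilohertz.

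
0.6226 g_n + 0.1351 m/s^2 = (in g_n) 1 g_n = 9.80665 m/s^2, so 0.6226 g_n = 0.6226 * 9.80665 = 6.1056203 m/s^2. 0.1351 m/s^2 is already in m/s^2. Sum: 6.1056203 + 0.1351 = 6.2407203 m/s^2. 1 g_n = 9.80665 m/s^2, so 6.2407203 m/s^2 = 6.2407203 / 9.80665 = 0.63637637 g_n ≈ 0.6364 g_n (4 s.f.). Final answer: 0.6364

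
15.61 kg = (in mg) 1.561e+07. Check: 1 mg = 1e-06 kg, so 15.61 kg = 15.61 / 1e-06 = 15610000 mg ≈ 1.561e+07 mg (4 s.f.).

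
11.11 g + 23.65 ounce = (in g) 681.6. Check: 1 g = 0.001 kg, so 11.11 g = 11.11 * 0.001 = 0.01111 kg. 1 ounce = 0.028349523 kg, so 23.65 ounce = 23.65 * 0.028349523 = 0.67046622 kg. Sum: 0.01111 + 0.67046622 = 0.68157622 kg. 1 g = 0.001 kg, so 0.68157622 kg = 0.68157622 / 0.001 = 681.57622 g ≈ 681.6 g (4 s.f.).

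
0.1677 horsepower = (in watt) 125.1. Check: 1 horsepower = 745.69987 W, so 0.1677 horsepower = 0.1677 * 745.69987 = 125.05387 W. 125.05387 W = 125.05387 watt ≈ 125.1 watt (4 s.f.).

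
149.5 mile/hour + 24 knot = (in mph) 1 mile/hour = 0.44704 m/s, so 149.5 mile/hour = 149.5 * 0.44704 = 66.83248 m/s. 1 knot = 0.51444444 m/s, so 24 knot = 24 * 0.51444444 = 12.346667 m/s. Sum: 66.83248 + 12.346667 = 79.179147 m/s. 1 mph = 0.44704 m/s, so 79.179147 m/s = 79.179147 / 0.44704 = 177.11871 mph ≈ 177.1 mph (4 s.f.). Final answer: 177.1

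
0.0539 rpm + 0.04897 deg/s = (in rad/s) 0.006499. Check: 1 rpm = 0.10471976 rad/s, so 0.0539 rpm = 0.0539 * 0.10471976 = 0.0056443948 rad/s. 1 deg/s = 0.017453293 rad/s, so 0.04897 deg/s = 0.04897 * 0.017453293 = 0.00085468773 rad/s. Sum: 0.0056443948 + 0.00085468773 = 0.0064990825 rad/s. Result: 0.0064990825 rad/s ≈ 0.006499 rad/s (4 s.f.).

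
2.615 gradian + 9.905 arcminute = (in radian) 1 gradian = 0.015707963 rad, so 2.615 gradian = 2.615 * 0.015707963 = 0.041076324 rad. 1 arcminute = 0.00029088821 rad, so 9.905 arcminute = 9.905 * 0.00029088821 = 0.0028812477 rad. Sum: 0.041076324 + 0.0028812477 = 0.043957572 rad. 0.043957572 rad = 0.043957572 radian ≈ 0.04396 radian (4 s.f.). Final answer: 0.04396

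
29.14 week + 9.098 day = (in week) 30.44. Check: 1 week = 604800 s, so 29.14 week = 29.14 * 604800 = 17623872 s. 1 day = 86400 s, so 9.098 day = 9.098 * 86400 = 786067.2 s. Sum: 17623872 + 786067.2 = 18409939 s. 1 week = 604800 s, so 18409939 s = 18409939 / 604800 = 30.439714 week ≈ 30.44 week (4 s.f.).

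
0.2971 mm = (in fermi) 1 mm = 0.001 m, so 0.2971 mm = 0.2971 * 0.001 = 0.0002971 m. 1 fermi = 1e-15 m, so 0.0002971 m = 0.0002971 / 1e-15 = 2.971e+11 fermi. Final answer: 2.971e+11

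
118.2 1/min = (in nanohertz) 1 1/min = 0.016666667 Hz, so 118.2 1/min = 118.2 * 0.016666667 = 1.97 Hz. 1 nanohertz = 1e-09 Hz, so 1.97 Hz = 1.97 / 1e-09 = 1.97e+09 nanohertz. Final answer: 1.97e+09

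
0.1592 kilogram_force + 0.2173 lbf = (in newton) 2.528. Check: 1 kilogram_force = 9.80665 N, so 0.1592 kilogram_force = 0.1592 * 9.80665 = 1.5612187 N. 1 lbf = 4.4482216 N, so 0.2173 lbf = 0.2173 * 4.4482216 = 0.96659856 N. Sum: 1.5612187 + 0.96659856 = 2.5278172 N. 2.5278172 N = 2.5278172 newton ≈ 2.528 newton (4 s.f.).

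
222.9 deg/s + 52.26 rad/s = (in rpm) 1 deg/s = 0.017453293 rad/s, so 222.9 deg/s = 222.9 * 0.017453293 = 3.8903389 rad/s. 52.26 rad/s is already in rad/s. Sum: 3.8903389 + 52.26 = 56.150339 rad/s. 1 rpm = 0.10471976 rad/s, so 56.150339 rad/s = 56.150339 / 0.10471976 = 536.19624 rpm ≈ 536.2 rpm (4 s.f.). Final answer: 536.2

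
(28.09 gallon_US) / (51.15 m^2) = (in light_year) 1 gallon_US = 0.0037854118 m^3, so 28.09 gallon_US = 28.09 * 0.0037854118 = 0.10633222 m^3. 51.15 m^2 is already in m^2. Combine: 0.10633222 m^3 / 51.15 m^2 = 0.0020788312 m. 1 light_year = 9.4607305e+15 m, so 0.0020788312 m = 0.0020788312 / 9.4607305e+15 = 2.1973263e-19 light_year ≈ 2.197e-19 light_year (4 s.f.). Final answer: 2.197e-19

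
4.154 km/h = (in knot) 1 km/h = 0.27777778 m/s, so 4.154 km/h = 4.154 * 0.27777778 = 1.1538889 m/s. 1 knot = 0.51444444 m/s, so 1.1538889 m/s = 1.1538889 / 0.51444444 = 2.2429806 knot ≈ 2.243 knot (4 s.f.). Final answer: 2.243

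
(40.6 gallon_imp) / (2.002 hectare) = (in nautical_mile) 1 gallon_imp = 0.00454609 m^3, so 40.6 gallon_imp = 40.6 * 0.00454609 = 0.18457125 m^3. 1 hectare = 10000 m^2, so 2.002 hectare = 2.002 * 10000 = 20020 m^2. Combine: 0.18457125 m^3 / 20020 m^2 = 9.2193434e-06 m. 1 nautical_mile = 1852 m, so 9.2193434e-06 m = 9.2193434e-06 / 1852 = 4.9780472e-09 nautical_mile ≈ 4.978e-09 nautical_mile (4 s.f.). Final answer: 4.978e-09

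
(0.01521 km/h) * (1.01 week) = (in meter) 1 km/h = 0.27777778 m/s, so 0.01521 km/h = 0.01521 * 0.27777778 = 0.004225 m/s. 1 week = 604800 s, so 1.01 week = 1.01 * 604800 = 610848 s. Combine: 0.004225 m/s * 610848 s = 2580.8328 m. 2580.8328 m = 2580.8328 meter ≈ 2581 meter (4 s.f.). Final answer: 2581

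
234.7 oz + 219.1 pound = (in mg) 1.06e+08. Check: 1 oz = 0.028349523 kg, so 234.7 oz = 234.7 * 0.028349523 = 6.6536331 kg. 1 pound = 0.45359237 kg, so 219.1 pound = 219.1 * 0.45359237 = 99.382088 kg. Sum: 6.6536331 + 99.382088 = 106.03572 kg. 1 mg = 1e-06 kg, so 106.03572 kg = 106.03572 / 1e-06 = 1.0603572e+08 mg ≈ 1.06e+08 mg (4 s.f.).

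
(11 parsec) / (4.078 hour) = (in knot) 4.494e+13. Check: 1 parsec = 3.0856776e+16 m, so 11 parsec = 11 * 3.0856776e+16 = 3.3942453e+17 m. 1 hour = 3600 s, so 4.078 hour = 4.078 * 3600 = 14680.8 s. Combine: 3.3942453e+17 m / 14680.8 s = 2.3120302e+13 m/s. 1 knot = 0.51444444 m/s, so 2.3120302e+13 m/s = 2.3120302e+13 / 0.51444444 = 4.4942272e+13 knot ≈ 4.494e+13 knot (4 s.f.).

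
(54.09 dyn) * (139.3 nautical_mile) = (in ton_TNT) 1 dyn = 1e-05 N, so 54.09 dyn = 54.09 * 1e-05 = 0.0005409 N. 1 nautical_mile = 1852 m, so 139.3 nautical_mile = 139.3 * 1852 = 257983.6 m. Combine: 0.0005409 N * 257983.6 m = 139.54333 J. 1 ton_TNT = 4.184e+09 J, so 139.54333 J = 139.54333 / 4.184e+09 = 3.3351656e-08 ton_TNT ≈ 3.335e-08 ton_TNT (4 s.f.). Final answer: 3.335e-08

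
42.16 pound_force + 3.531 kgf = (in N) 222.2. Check: 1 pound_force = 4.4482216 N, so 42.16 pound_force = 42.16 * 4.4482216 = 187.53702 N. 1 kgf = 9.80665 N, so 3.531 kgf = 3.531 * 9.80665 = 34.627281 N. Sum: 187.53702 + 34.627281 = 222.1643 N. Result: 222.1643 N ≈ 222.2 N (4 s.f.).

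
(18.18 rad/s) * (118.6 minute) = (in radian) 18.18 rad/s is already in rad/s. 1 minute = 60 s, so 118.6 minute = 118.6 * 60 = 7116 s. Combine: 18.18 rad/s * 7116 s = 129368.88 rad. 129368.88 rad = 129368.88 radian ≈ 1.294e+05 radian (4 s.f.). Final answer: 1.294e+05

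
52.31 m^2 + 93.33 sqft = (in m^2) 52.31 m^2 is already in m^2. 1 sqft = 0.09290304 m^2, so 93.33 sqft = 93.33 * 0.09290304 = 8.6706407 m^2. Sum: 52.31 + 8.6706407 = 60.980641 m^2. Result: 60.980641 m^2 ≈ 60.98 m^2 (4 s.f.). Final answer: 60.98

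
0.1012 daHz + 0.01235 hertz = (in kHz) 0.001024. Check: 1 daHz = 10 Hz, so 0.1012 daHz = 0.1012 * 10 = 1.012 Hz. 0.01235 hertz = 0.01235 Hz. Sum: 1.012 + 0.01235 = 1.02435 Hz. 1 kHz = 1000 Hz, so 1.02435 Hz = 1.02435 / 1000 = 0.00102435 kHz ≈ 0.001024 kHz (4 s.f.).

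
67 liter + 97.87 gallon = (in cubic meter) 1 liter = 0.001 m^3, so 67 liter = 67 * 0.001 = 0.067 m^3. 1 gallon = 0.0037854118 m^3, so 97.87 gallon = 97.87 * 0.0037854118 = 0.37047825 m^3. Sum: 0.067 + 0.37047825 = 0.43747825 m^3. 0.43747825 m^3 = 0.43747825 cubic meter ≈ 0.4375 cubic meter (4 s.f.). Final answer: 0.4375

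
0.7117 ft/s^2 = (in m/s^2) 0.2169. Check: 1 ft/s^2 = 0.3048 m/s^2, so 0.7117 ft/s^2 = 0.7117 * 0.3048 = 0.21692616 m/s^2. Result: 0.21692616 m/s^2 ≈ 0.2169 m/s^2 (4 s.f.).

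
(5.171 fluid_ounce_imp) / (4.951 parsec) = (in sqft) 1 fluid_ounce_imp = 2.8413063e-05 m^3, so 5.171 fluid_ounce_imp = 5.171 * 2.8413063e-05 = 0.00014692395 m^3. 1 parsec = 3.0856776e+16 m, so 4.951 parsec = 4.951 * 3.0856776e+16 = 1.527719e+17 m. Combine: 0.00014692395 m^3 / 1.527719e+17 m = 9.6172103e-22 m^2. 1 sqft = 0.09290304 m^2, so 9.6172103e-22 m^2 = 9.6172103e-22 / 0.09290304 = 1.0351879e-20 sqft ≈ 1.035e-20 sqft (4 s.f.). Final answer: 1.035e-20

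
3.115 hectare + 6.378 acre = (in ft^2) 1 hectare = 10000 m^2, so 3.115 hectare = 3.115 * 10000 = 31150 m^2. 1 acre = 4046.8564 m^2, so 6.378 acre = 6.378 * 4046.8564 = 25810.85 m^2. Sum: 31150 + 25810.85 = 56960.85 m^2. 1 ft^2 = 0.09290304 m^2, so 56960.85 m^2 = 56960.85 / 0.09290304 = 613121.49 ft^2 ≈ 6.131e+05 ft^2 (4 s.f.). Final answer: 6.131e+05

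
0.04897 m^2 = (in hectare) 4.897e-06. Check: 1 hectare = 10000 m^2, so 0.04897 m^2 = 0.04897 / 10000 = 4.897e-06 hectare.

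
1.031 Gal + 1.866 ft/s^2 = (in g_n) 0.05905. Check: 1 Gal = 0.01 m/s^2, so 1.031 Gal = 1.031 * 0.01 = 0.01031 m/s^2. 1 ft/s^2 = 0.3048 m/s^2, so 1.866 ft/s^2 = 1.866 * 0.3048 = 0.5687568 m/s^2. Sum: 0.01031 + 0.5687568 = 0.5790668 m/s^2. 1 g_n = 9.80665 m/s^2, so 0.5790668 m/s^2 = 0.5790668 / 9.80665 = 0.05904838 g_n ≈ 0.05905 g_n (4 s.f.).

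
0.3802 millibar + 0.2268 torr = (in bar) 0.0006826. Check: 1 millibar = 100 Pa, so 0.3802 millibar = 0.3802 * 100 = 38.02 Pa. 1 torr = 133.32237 Pa, so 0.2268 torr = 0.2268 * 133.32237 = 30.237513 Pa. Sum: 38.02 + 30.237513 = 68.257513 Pa. 1 bar = 100000 Pa, so 68.257513 Pa = 68.257513 / 100000 = 0.00068257513 bar ≈ 0.0006826 bar (4 s.f.).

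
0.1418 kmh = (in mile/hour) 1 kmh = 0.27777778 m/s, so 0.1418 kmh = 0.1418 * 0.27777778 = 0.039388889 m/s. 1 mile/hour = 0.44704 m/s, so 0.039388889 m/s = 0.039388889 / 0.44704 = 0.088110435 mile/hour ≈ 0.08811 mile/hour (4 s.f.). Final answer: 0.08811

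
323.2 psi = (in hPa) 1 psi = 6894.7573 Pa, so 323.2 psi = 323.2 * 6894.7573 = 2228385.6 Pa. 1 hPa = 100 Pa, so 2228385.6 Pa = 2228385.6 / 100 = 22283.856 hPa ≈ 2.228e+04 hPa (4 s.f.). Final answer: 2.228e+04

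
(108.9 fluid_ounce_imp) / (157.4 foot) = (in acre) 1 fluid_ounce_imp = 2.8413063e-05 m^3, so 108.9 fluid_ounce_imp = 108.9 * 2.8413063e-05 = 0.0030941825 m^3. 1 foot = 0.3048 m, so 157.4 foot = 157.4 * 0.3048 = 47.97552 m. Combine: 0.0030941825 m^3 / 47.97552 m = 6.4495028e-05 m^2. 1 acre = 4046.8564 m^2, so 6.4495028e-05 m^2 = 6.4495028e-05 / 4046.8564 = 1.5937068e-08 acre ≈ 1.594e-08 acre (4 s.f.). Final answer: 1.594e-08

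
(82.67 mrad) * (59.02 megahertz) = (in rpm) 1 mrad = 0.001 rad, so 82.67 mrad = 82.67 * 0.001 = 0.08267 rad. 1 megahertz = 1000000 Hz, so 59.02 megahertz = 59.02 * 1000000 = 59020000 Hz. Combine: 0.08267 rad * 59020000 Hz = 4879183.4 rad/s. 1 rpm = 0.10471976 rad/s, so 4879183.4 rad/s = 4879183.4 / 0.10471976 = 46592769 rpm ≈ 4.659e+07 rpm (4 s.f.). Final answer: 4.659e+07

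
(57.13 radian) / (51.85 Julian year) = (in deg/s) 2e-06. Check: 57.13 radian = 57.13 rad. 1 Julian year = 31557600 s, so 51.85 Julian year = 51.85 * 31557600 = 1.6362616e+09 s. Combine: 57.13 rad / 1.6362616e+09 s = 3.4914956e-08 rad/s. 1 deg/s = 0.017453293 rad/s, so 3.4914956e-08 rad/s = 3.4914956e-08 / 0.017453293 = 2.0004796e-06 deg/s ≈ 2e-06 deg/s (4 s.f.).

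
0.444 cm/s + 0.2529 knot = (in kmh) 0.4844. Check: 1 cm/s = 0.01 m/s, so 0.444 cm/s = 0.444 * 0.01 = 0.00444 m/s. 1 knot = 0.51444444 m/s, so 0.2529 knot = 0.2529 * 0.51444444 = 0.130103 m/s. Sum: 0.00444 + 0.130103 = 0.134543 m/s. 1 kmh = 0.27777778 m/s, so 0.134543 m/s = 0.134543 / 0.27777778 = 0.4843548 kmh ≈ 0.4844 kmh (4 s.f.).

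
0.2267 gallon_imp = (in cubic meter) 0.001031. Check: 1 gallon_imp = 0.00454609 m^3, so 0.2267 gallon_imp = 0.2267 * 0.00454609 = 0.0010305986 m^3. 0.0010305986 m^3 = 0.0010305986 cubic meter ≈ 0.001031 cubic meter (4 s.f.).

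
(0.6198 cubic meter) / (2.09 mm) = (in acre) 0.6198 cubic meter = 0.6198 m^3. 1 mm = 0.001 m, so 2.09 mm = 2.09 * 0.001 = 0.00209 m. Combine: 0.6198 m^3 / 0.00209 m = 296.55502 m^2. 1 acre = 4046.8564 m^2, so 296.55502 m^2 = 296.55502 / 4046.8564 = 0.073280342 acre ≈ 0.07328 acre (4 s.f.). Final answer: 0.07328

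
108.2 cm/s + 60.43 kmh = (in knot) 34.73. Check: 1 cm/s = 0.01 m/s, so 108.2 cm/s = 108.2 * 0.01 = 1.082 m/s. 1 kmh = 0.27777778 m/s, so 60.43 kmh = 60.43 * 0.27777778 = 16.786111 m/s. Sum: 1.082 + 16.786111 = 17.868111 m/s. 1 knot = 0.51444444 m/s, so 17.868111 m/s = 17.868111 / 0.51444444 = 34.732829 knot ≈ 34.73 knot (4 s.f.).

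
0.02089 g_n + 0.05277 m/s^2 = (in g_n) 1 g_n = 9.80665 m/s^2, so 0.02089 g_n = 0.02089 * 9.80665 = 0.20486092 m/s^2. 0.05277 m/s^2 is already in m/s^2. Sum: 0.20486092 + 0.05277 = 0.25763092 m/s^2. 1 g_n = 9.80665 m/s^2, so 0.25763092 m/s^2 = 0.25763092 / 9.80665 = 0.026271042 g_n ≈ 0.02627 g_n (4 s.f.). Final answer: 0.02627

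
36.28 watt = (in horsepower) 0.04865. Check: 36.28 watt = 36.28 W. 1 horsepower = 745.69987 W, so 36.28 W = 36.28 / 745.69987 = 0.048652281 horsepower ≈ 0.04865 horsepower (4 s.f.).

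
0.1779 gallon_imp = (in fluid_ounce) 1 gallon_imp = 0.00454609 m^3, so 0.1779 gallon_imp = 0.1779 * 0.00454609 = 0.00080874941 m^3. 1 fluid_ounce = 2.957353e-05 m^3, so 0.00080874941 m^3 = 0.00080874941 / 2.957353e-05 = 27.347071 fluid_ounce ≈ 27.35 fluid_ounce (4 s.f.). Final answer: 27.35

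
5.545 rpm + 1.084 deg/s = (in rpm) 1 rpm = 0.10471976 rad/s, so 5.545 rpm = 5.545 * 0.10471976 = 0.58067104 rad/s. 1 deg/s = 0.017453293 rad/s, so 1.084 deg/s = 1.084 * 0.017453293 = 0.018919369 rad/s. Sum: 0.58067104 + 0.018919369 = 0.59959041 rad/s. 1 rpm = 0.10471976 rad/s, so 0.59959041 rad/s = 0.59959041 / 0.10471976 = 5.7256667 rpm ≈ 5.726 rpm (4 s.f.). Final answer: 5.726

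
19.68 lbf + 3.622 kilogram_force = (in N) 1 lbf = 4.4482216 N, so 19.68 lbf = 19.68 * 4.4482216 = 87.541001 N. 1 kilogram_force = 9.80665 N, so 3.622 kilogram_force = 3.622 * 9.80665 = 35.519686 N. Sum: 87.541001 + 35.519686 = 123.06069 N. Result: 123.06069 N ≈ 123.1 N (4 s.f.). Final answer: 123.1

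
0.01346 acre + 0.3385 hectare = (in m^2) 3439. Check: 1 acre = 4046.8564 m^2, so 0.01346 acre = 0.01346 * 4046.8564 = 54.470687 m^2. 1 hectare = 10000 m^2, so 0.3385 hectare = 0.3385 * 10000 = 3385 m^2. Sum: 54.470687 + 3385 = 3439.4707 m^2. Result: 3439.4707 m^2 ≈ 3439 m^2 (4 s.f.).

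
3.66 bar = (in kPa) 366. Check: 1 bar = 100000 Pa, so 3.66 bar = 3.66 * 100000 = 366000 Pa. 1 kPa = 1000 Pa, so 366000 Pa = 366000 / 1000 = 366 kPa.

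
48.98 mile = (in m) 1 mile = 1609.344 m, so 48.98 mile = 48.98 * 1609.344 = 78825.669 m. Result: 78825.669 m ≈ 7.883e+04 m (4 s.f.). Final answer: 7.883e+04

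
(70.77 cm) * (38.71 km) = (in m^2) 1 cm = 0.01 m, so 70.77 cm = 70.77 * 0.01 = 0.7077 m. 1 km = 1000 m, so 38.71 km = 38.71 * 1000 = 38710 m. Combine: 0.7077 m * 38710 m = 27395.067 m^2. Result: 27395.067 m^2 ≈ 2.74e+04 m^2 (4 s.f.). Final answer: 2.74e+04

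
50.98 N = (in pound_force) 11.46. Check: 1 pound_force = 4.4482216 N, so 50.98 N = 50.98 / 4.4482216 = 11.46076 pound_force ≈ 11.46 pound_force (4 s.f.).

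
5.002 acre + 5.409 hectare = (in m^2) 1 acre = 4046.8564 m^2, so 5.002 acre = 5.002 * 4046.8564 = 20242.376 m^2. 1 hectare = 10000 m^2, so 5.409 hectare = 5.409 * 10000 = 54090 m^2. Sum: 20242.376 + 54090 = 74332.376 m^2. Result: 74332.376 m^2 ≈ 7.433e+04 m^2 (4 s.f.). Final answer: 7.433e+04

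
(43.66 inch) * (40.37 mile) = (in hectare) 1 inch = 0.0254 m, so 43.66 inch = 43.66 * 0.0254 = 1.108964 m. 1 mile = 1609.344 m, so 40.37 mile = 40.37 * 1609.344 = 64969.217 m. Combine: 1.108964 m * 64969.217 m = 72048.523 m^2. 1 hectare = 10000 m^2, so 72048.523 m^2 = 72048.523 / 10000 = 7.2048523 hectare ≈ 7.205 hectare (4 s.f.). Final answer: 7.205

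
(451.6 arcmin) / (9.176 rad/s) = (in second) 1 arcmin = 0.00029088821 rad, so 451.6 arcmin = 451.6 * 0.00029088821 = 0.13136512 rad. 9.176 rad/s is already in rad/s. Combine: 0.13136512 rad / 9.176 rad/s = 0.014316163 s. 0.014316163 s = 0.014316163 second ≈ 0.01432 second (4 s.f.). Final answer: 0.01432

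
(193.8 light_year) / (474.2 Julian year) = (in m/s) 1.225e+08. Check: 1 light_year = 9.4607305e+15 m, so 193.8 light_year = 193.8 * 9.4607305e+15 = 1.8334896e+18 m. 1 Julian year = 31557600 s, so 474.2 Julian year = 474.2 * 31557600 = 1.4964614e+10 s. Combine: 1.8334896e+18 m / 1.4964614e+10 s = 1.2252168e+08 m/s. Result: 1.2252168e+08 m/s ≈ 1.225e+08 m/s (4 s.f.).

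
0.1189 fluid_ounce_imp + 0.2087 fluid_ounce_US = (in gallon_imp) 1 fluid_ounce_imp = 2.8413063e-05 m^3, so 0.1189 fluid_ounce_imp = 0.1189 * 2.8413063e-05 = 3.3783131e-06 m^3. 1 fluid_ounce_US = 2.957353e-05 m^3, so 0.2087 fluid_ounce_US = 0.2087 * 2.957353e-05 = 6.1719956e-06 m^3. Sum: 3.3783131e-06 + 6.1719956e-06 = 9.5503088e-06 m^3. 1 gallon_imp = 0.00454609 m^3, so 9.5503088e-06 m^3 = 9.5503088e-06 / 0.00454609 = 0.0021007742 gallon_imp ≈ 0.002101 gallon_imp (4 s.f.). Final answer: 0.002101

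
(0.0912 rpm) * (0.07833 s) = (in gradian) 0.04762. Check: 1 rpm = 0.10471976 rad/s, so 0.0912 rpm = 0.0912 * 0.10471976 = 0.0095504417 rad/s. 0.07833 s is already in s. Combine: 0.0095504417 rad/s * 0.07833 s = 0.0007480861 rad. 1 gradian = 0.015707963 rad, so 0.0007480861 rad = 0.0007480861 / 0.015707963 = 0.04762464 gradian ≈ 0.04762 gradian (4 s.f.).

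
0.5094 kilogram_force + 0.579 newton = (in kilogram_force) 0.5684. Check: 1 kilogram_force = 9.80665 N, so 0.5094 kilogram_force = 0.5094 * 9.80665 = 4.9955075 N. 0.579 newton = 0.579 N. Sum: 4.9955075 + 0.579 = 5.5745075 N. 1 kilogram_force = 9.80665 N, so 5.5745075 N = 5.5745075 / 9.80665 = 0.56844157 kilogram_force ≈ 0.5684 kilogram_force (4 s.f.).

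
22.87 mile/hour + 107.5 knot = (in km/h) 235.9. Check: 1 mile/hour = 0.44704 m/s, so 22.87 mile/hour = 22.87 * 0.44704 = 10.223805 m/s. 1 knot = 0.51444444 m/s, so 107.5 knot = 107.5 * 0.51444444 = 55.302778 m/s. Sum: 10.223805 + 55.302778 = 65.526583 m/s. 1 km/h = 0.27777778 m/s, so 65.526583 m/s = 65.526583 / 0.27777778 = 235.8957 km/h ≈ 235.9 km/h (4 s.f.).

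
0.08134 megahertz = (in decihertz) 8.134e+05. Check: 1 megahertz = 1000000 Hz, so 0.08134 megahertz = 0.08134 * 1000000 = 81340 Hz. 1 decihertz = 0.1 Hz, so 81340 Hz = 81340 / 0.1 = 813400 decihertz ≈ 8.134e+05 decihertz (4 s.f.).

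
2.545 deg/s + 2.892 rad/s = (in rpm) 1 deg/s = 0.017453293 rad/s, so 2.545 deg/s = 2.545 * 0.017453293 = 0.044418629 rad/s. 2.892 rad/s is already in rad/s. Sum: 0.044418629 + 2.892 = 2.9364186 rad/s. 1 rpm = 0.10471976 rad/s, so 2.9364186 rad/s = 2.9364186 / 0.10471976 = 28.040732 rpm ≈ 28.04 rpm (4 s.f.). Final answer: 28.04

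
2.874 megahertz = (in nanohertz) 1 megahertz = 1000000 Hz, so 2.874 megahertz = 2.874 * 1000000 = 2874000 Hz. 1 nanohertz = 1e-09 Hz, so 2874000 Hz = 2874000 / 1e-09 = 2.874e+15 nanohertz. Final answer: 2.874e+15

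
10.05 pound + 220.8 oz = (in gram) 1.082e+04. Check: 1 pound = 0.45359237 kg, so 10.05 pound = 10.05 * 0.45359237 = 4.5586033 kg. 1 oz = 0.028349523 kg, so 220.8 oz = 220.8 * 0.028349523 = 6.2595747 kg. Sum: 4.5586033 + 6.2595747 = 10.818178 kg. 1 gram = 0.001 kg, so 10.818178 kg = 10.818178 / 0.001 = 10818.178 gram ≈ 1.082e+04 gram (4 s.f.).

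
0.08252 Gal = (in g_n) 1 Gal = 0.01 m/s^2, so 0.08252 Gal = 0.08252 * 0.01 = 0.0008252 m/s^2. 1 g_n = 9.80665 m/s^2, so 0.0008252 m/s^2 = 0.0008252 / 9.80665 = 8.4146982e-05 g_n ≈ 8.415e-05 g_n (4 s.f.). Final answer: 8.415e-05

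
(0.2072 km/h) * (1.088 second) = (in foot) 1 km/h = 0.27777778 m/s, so 0.2072 km/h = 0.2072 * 0.27777778 = 0.057555556 m/s. 1.088 second = 1.088 s. Combine: 0.057555556 m/s * 1.088 s = 0.062620444 m. 1 foot = 0.3048 m, so 0.062620444 m = 0.062620444 / 0.3048 = 0.20544765 foot ≈ 0.2054 foot (4 s.f.). Final answer: 0.2054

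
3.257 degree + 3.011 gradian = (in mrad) 104.1. Check: 1 degree = 0.017453293 rad, so 3.257 degree = 3.257 * 0.017453293 = 0.056845374 rad. 1 gradian = 0.015707963 rad, so 3.011 gradian = 3.011 * 0.015707963 = 0.047296677 rad. Sum: 0.056845374 + 0.047296677 = 0.10414205 rad. 1 mrad = 0.001 rad, so 0.10414205 rad = 0.10414205 / 0.001 = 104.14205 mrad ≈ 104.1 mrad (4 s.f.).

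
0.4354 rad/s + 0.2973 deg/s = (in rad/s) 0.4406. Check: 0.4354 rad/s is already in rad/s. 1 deg/s = 0.017453293 rad/s, so 0.2973 deg/s = 0.2973 * 0.017453293 = 0.0051888639 rad/s. Sum: 0.4354 + 0.0051888639 = 0.44058886 rad/s. Result: 0.44058886 rad/s ≈ 0.4406 rad/s (4 s.f.).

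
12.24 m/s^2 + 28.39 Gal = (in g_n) 1.277. Check: 12.24 m/s^2 is already in m/s^2. 1 Gal = 0.01 m/s^2, so 28.39 Gal = 28.39 * 0.01 = 0.2839 m/s^2. Sum: 12.24 + 0.2839 = 12.5239 m/s^2. 1 g_n = 9.80665 m/s^2, so 12.5239 m/s^2 = 12.5239 / 9.80665 = 1.2770824 g_n ≈ 1.277 g_n (4 s.f.).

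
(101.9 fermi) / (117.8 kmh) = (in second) 3.114e-15. Check: 1 fermi = 1e-15 m, so 101.9 fermi = 101.9 * 1e-15 = 1.019e-13 m. 1 kmh = 0.27777778 m/s, so 117.8 kmh = 117.8 * 0.27777778 = 32.722222 m/s. Combine: 1.019e-13 m / 32.722222 m/s = 3.1140917e-15 s. 3.1140917e-15 s = 3.1140917e-15 second ≈ 3.114e-15 second (4 s.f.).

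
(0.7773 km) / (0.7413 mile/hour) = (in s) 2346. Check: 1 km = 1000 m, so 0.7773 km = 0.7773 * 1000 = 777.3 m. 1 mile/hour = 0.44704 m/s, so 0.7413 mile/hour = 0.7413 * 0.44704 = 0.33139075 m/s. Combine: 777.3 m / 0.33139075 m/s = 2345.5694 s. Result: 2345.5694 s ≈ 2346 s (4 s.f.).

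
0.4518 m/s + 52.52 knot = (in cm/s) 2747. Check: 0.4518 m/s is already in m/s. 1 knot = 0.51444444 m/s, so 52.52 knot = 52.52 * 0.51444444 = 27.018622 m/s. Sum: 0.4518 + 27.018622 = 27.470422 m/s. 1 cm/s = 0.01 m/s, so 27.470422 m/s = 27.470422 / 0.01 = 2747.0422 cm/s ≈ 2747 cm/s (4 s.f.).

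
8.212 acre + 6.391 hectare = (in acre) 1 acre = 4046.8564 m^2, so 8.212 acre = 8.212 * 4046.8564 = 33232.785 m^2. 1 hectare = 10000 m^2, so 6.391 hectare = 6.391 * 10000 = 63910 m^2. Sum: 33232.785 + 63910 = 97142.785 m^2. 1 acre = 4046.8564 m^2, so 97142.785 m^2 = 97142.785 / 4046.8564 = 24.004505 acre ≈ 24 acre (4 s.f.). Final answer: 24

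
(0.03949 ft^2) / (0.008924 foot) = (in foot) 1 ft^2 = 0.09290304 m^2, so 0.03949 ft^2 = 0.03949 * 0.09290304 = 0.003668741 m^2. 1 foot = 0.3048 m, so 0.008924 foot = 0.008924 * 0.3048 = 0.0027200352 m. Combine: 0.003668741 m^2 / 0.0027200352 m = 1.3487844 m. 1 foot = 0.3048 m, so 1.3487844 m = 1.3487844 / 0.3048 = 4.4251457 foot ≈ 4.425 foot (4 s.f.). Final answer: 4.425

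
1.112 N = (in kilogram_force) 1 kilogram_force = 9.80665 N, so 1.112 N = 1.112 / 9.80665 = 0.11339244 kilogram_force ≈ 0.1134 kilogram_force (4 s.f.). Final answer: 0.1134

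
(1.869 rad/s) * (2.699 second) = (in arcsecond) 1.869 rad/s is already in rad/s. 2.699 second = 2.699 s. Combine: 1.869 rad/s * 2.699 s = 5.044431 rad. 1 arcsecond = 4.8481368e-06 rad, so 5.044431 rad = 5.044431 / 4.8481368e-06 = 1040488.6 arcsecond ≈ 1.04e+06 arcsecond (4 s.f.). Final answer: 1.04e+06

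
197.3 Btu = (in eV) 1.299e+24. Check: 1 Btu = 1055.0559 J, so 197.3 Btu = 197.3 * 1055.0559 = 208162.52 J. 1 eV = 1.6021766e-19 J, so 208162.52 J = 208162.52 / 1.6021766e-19 = 1.2992483e+24 eV ≈ 1.299e+24 eV (4 s.f.).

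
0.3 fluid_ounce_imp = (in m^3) 1 fluid_ounce_imp = 2.8413063e-05 m^3, so 0.3 fluid_ounce_imp = 0.3 * 2.8413063e-05 = 8.5239187e-06 m^3. Result: 8.5239187e-06 m^3 ≈ 8.524e-06 m^3 (4 s.f.). Final answer: 8.524e-06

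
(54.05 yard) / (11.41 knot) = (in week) 1 yard = 0.9144 m, so 54.05 yard = 54.05 * 0.9144 = 49.42332 m. 1 knot = 0.51444444 m/s, so 11.41 knot = 11.41 * 0.51444444 = 5.8698111 m/s. Combine: 49.42332 m / 5.8698111 m/s = 8.4199166 s. 1 week = 604800 s, so 8.4199166 s = 8.4199166 / 604800 = 1.392182e-05 week ≈ 1.392e-05 week (4 s.f.). Final answer: 1.392e-05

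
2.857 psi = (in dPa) 1.97e+05. Check: 1 psi = 6894.7573 Pa, so 2.857 psi = 2.857 * 6894.7573 = 19698.322 Pa. 1 dPa = 0.1 Pa, so 19698.322 Pa = 19698.322 / 0.1 = 196983.22 dPa ≈ 1.97e+05 dPa (4 s.f.).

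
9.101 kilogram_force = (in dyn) 1 kilogram_force = 9.80665 N, so 9.101 kilogram_force = 9.101 * 9.80665 = 89.250322 N. 1 dyn = 1e-05 N, so 89.250322 N = 89.250322 / 1e-05 = 8925032.2 dyn ≈ 8.925e+06 dyn (4 s.f.). Final answer: 8.925e+06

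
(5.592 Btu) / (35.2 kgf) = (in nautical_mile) 0.009229. Check: 1 Btu = 1055.0559 J, so 5.592 Btu = 5.592 * 1055.0559 = 5899.8723 J. 1 kgf = 9.80665 N, so 35.2 kgf = 35.2 * 9.80665 = 345.19408 N. Combine: 5899.8723 J / 345.19408 N = 17.091464 m. 1 nautical_mile = 1852 m, so 17.091464 m = 17.091464 / 1852 = 0.0092286525 nautical_mile ≈ 0.009229 nautical_mile (4 s.f.).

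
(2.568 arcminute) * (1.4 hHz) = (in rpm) 0.9987. Check: 1 arcminute = 0.00029088821 rad, so 2.568 arcminute = 2.568 * 0.00029088821 = 0.00074700092 rad. 1 hHz = 100 Hz, so 1.4 hHz = 1.4 * 100 = 140 Hz. Combine: 0.00074700092 rad * 140 Hz = 0.10458013 rad/s. 1 rpm = 0.10471976 rad/s, so 0.10458013 rad/s = 0.10458013 / 0.10471976 = 0.99866667 rpm ≈ 0.9987 rpm (4 s.f.).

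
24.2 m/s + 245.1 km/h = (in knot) 24.2 m/s is already in m/s. 1 km/h = 0.27777778 m/s, so 245.1 km/h = 245.1 * 0.27777778 = 68.083333 m/s. Sum: 24.2 + 68.083333 = 92.283333 m/s. 1 knot = 0.51444444 m/s, so 92.283333 m/s = 92.283333 / 0.51444444 = 179.38445 knot ≈ 179.4 knot (4 s.f.). Final answer: 179.4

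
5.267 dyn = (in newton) 5.267e-05. Check: 1 dyn = 1e-05 N, so 5.267 dyn = 5.267 * 1e-05 = 5.267e-05 N. 5.267e-05 N = 5.267e-05 newton.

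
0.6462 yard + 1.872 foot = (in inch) 1 yard = 0.9144 m, so 0.6462 yard = 0.6462 * 0.9144 = 0.59088528 m. 1 foot = 0.3048 m, so 1.872 foot = 1.872 * 0.3048 = 0.5705856 m. Sum: 0.59088528 + 0.5705856 = 1.1614709 m. 1 inch = 0.0254 m, so 1.1614709 m = 1.1614709 / 0.0254 = 45.7272 inch ≈ 45.73 inch (4 s.f.). Final answer: 45.73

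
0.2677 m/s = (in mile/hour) 0.5988. Check: 1 mile/hour = 0.44704 m/s, so 0.2677 m/s = 0.2677 / 0.44704 = 0.59882785 mile/hour ≈ 0.5988 mile/hour (4 s.f.).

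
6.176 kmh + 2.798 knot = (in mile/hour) 7.057. Check: 1 kmh = 0.27777778 m/s, so 6.176 kmh = 6.176 * 0.27777778 = 1.7155556 m/s. 1 knot = 0.51444444 m/s, so 2.798 knot = 2.798 * 0.51444444 = 1.4394156 m/s. Sum: 1.7155556 + 1.4394156 = 3.1549711 m/s. 1 mile/hour = 0.44704 m/s, so 3.1549711 m/s = 3.1549711 / 0.44704 = 7.0574694 mile/hour ≈ 7.057 mile/hour (4 s.f.).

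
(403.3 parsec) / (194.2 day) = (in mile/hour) 1 parsec = 3.0856776e+16 m, so 403.3 parsec = 403.3 * 3.0856776e+16 = 1.2444538e+19 m. 1 day = 86400 s, so 194.2 day = 194.2 * 86400 = 16778880 s. Combine: 1.2444538e+19 m / 16778880 s = 7.4167869e+11 m/s. 1 mile/hour = 0.44704 m/s, so 7.4167869e+11 m/s = 7.4167869e+11 / 0.44704 = 1.659088e+12 mile/hour ≈ 1.659e+12 mile/hour (4 s.f.). Final answer: 1.659e+12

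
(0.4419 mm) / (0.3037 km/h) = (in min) 1 mm = 0.001 m, so 0.4419 mm = 0.4419 * 0.001 = 0.0004419 m. 1 km/h = 0.27777778 m/s, so 0.3037 km/h = 0.3037 * 0.27777778 = 0.084361111 m/s. Combine: 0.0004419 m / 0.084361111 m/s = 0.0052381956 s. 1 min = 60 s, so 0.0052381956 s = 0.0052381956 / 60 = 8.730326e-05 min ≈ 8.73e-05 min (4 s.f.). Final answer: 8.73e-05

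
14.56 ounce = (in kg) 0.4128. Check: 1 ounce = 0.028349523 kg, so 14.56 ounce = 14.56 * 0.028349523 = 0.41276906 kg. Result: 0.41276906 kg ≈ 0.4128 kg (4 s.f.).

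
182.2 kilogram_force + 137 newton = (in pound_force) 1 kilogram_force = 9.80665 N, so 182.2 kilogram_force = 182.2 * 9.80665 = 1786.7716 N. 137 newton = 137 N. Sum: 1786.7716 + 137 = 1923.7716 N. 1 pound_force = 4.4482216 N, so 1923.7716 N = 1923.7716 / 4.4482216 = 432.48107 pound_force ≈ 432.5 pound_force (4 s.f.). Final answer: 432.5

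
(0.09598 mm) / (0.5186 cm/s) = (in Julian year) 1 mm = 0.001 m, so 0.09598 mm = 0.09598 * 0.001 = 9.598e-05 m. 1 cm/s = 0.01 m/s, so 0.5186 cm/s = 0.5186 * 0.01 = 0.005186 m/s. Combine: 9.598e-05 m / 0.005186 m/s = 0.01850752 s. 1 Julian year = 31557600 s, so 0.01850752 s = 0.01850752 / 31557600 = 5.8646793e-10 Julian year ≈ 5.865e-10 Julian year (4 s.f.). Final answer: 5.865e-10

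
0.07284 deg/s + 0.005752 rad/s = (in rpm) 0.06707. Check: 1 deg/s = 0.017453293 rad/s, so 0.07284 deg/s = 0.07284 * 0.017453293 = 0.0012712978 rad/s. 0.005752 rad/s is already in rad/s. Sum: 0.0012712978 + 0.005752 = 0.0070232978 rad/s. 1 rpm = 0.10471976 rad/s, so 0.0070232978 rad/s = 0.0070232978 / 0.10471976 = 0.067067554 rpm ≈ 0.06707 rpm (4 s.f.).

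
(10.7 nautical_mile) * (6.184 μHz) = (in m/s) 1 nautical_mile = 1852 m, so 10.7 nautical_mile = 10.7 * 1852 = 19816.4 m. 1 μHz = 1e-06 Hz, so 6.184 μHz = 6.184 * 1e-06 = 6.184e-06 Hz. Combine: 19816.4 m * 6.184e-06 Hz = 0.12254462 m/s. Result: 0.12254462 m/s ≈ 0.1225 m/s (4 s.f.). Final answer: 0.1225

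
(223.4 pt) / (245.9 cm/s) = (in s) 1 pt = 0.00035277778 m, so 223.4 pt = 223.4 * 0.00035277778 = 0.078810556 m. 1 cm/s = 0.01 m/s, so 245.9 cm/s = 245.9 * 0.01 = 2.459 m/s. Combine: 0.078810556 m / 2.459 m/s = 0.03204984 s. Result: 0.03204984 s ≈ 0.03205 s (4 s.f.). Final answer: 0.03205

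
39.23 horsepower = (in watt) 2.925e+04. Check: 1 horsepower = 745.69987 W, so 39.23 horsepower = 39.23 * 745.69987 = 29253.806 W. 29253.806 W = 29253.806 watt ≈ 2.925e+04 watt (4 s.f.).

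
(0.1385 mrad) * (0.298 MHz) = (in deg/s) 2365. Check: 1 mrad = 0.001 rad, so 0.1385 mrad = 0.1385 * 0.001 = 0.0001385 rad. 1 MHz = 1000000 Hz, so 0.298 MHz = 0.298 * 1000000 = 298000 Hz. Combine: 0.0001385 rad * 298000 Hz = 41.273 rad/s. 1 deg/s = 0.017453293 rad/s, so 41.273 rad/s = 41.273 / 0.017453293 = 2364.7687 deg/s ≈ 2365 deg/s (4 s.f.).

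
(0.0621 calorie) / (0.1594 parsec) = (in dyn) 1 calorie = 4.184 J, so 0.0621 calorie = 0.0621 * 4.184 = 0.2598264 J. 1 parsec = 3.0856776e+16 m, so 0.1594 parsec = 0.1594 * 3.0856776e+16 = 4.9185701e+15 m. Combine: 0.2598264 J / 4.9185701e+15 m = 5.2825597e-17 N. 1 dyn = 1e-05 N, so 5.2825597e-17 N = 5.2825597e-17 / 1e-05 = 5.2825597e-12 dyn ≈ 5.283e-12 dyn (4 s.f.). Final answer: 5.283e-12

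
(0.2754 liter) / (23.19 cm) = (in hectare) 1.188e-07. Check: 1 liter = 0.001 m^3, so 0.2754 liter = 0.2754 * 0.001 = 0.0002754 m^3. 1 cm = 0.01 m, so 23.19 cm = 23.19 * 0.01 = 0.2319 m. Combine: 0.0002754 m^3 / 0.2319 m = 0.0011875809 m^2. 1 hectare = 10000 m^2, so 0.0011875809 m^2 = 0.0011875809 / 10000 = 1.1875809e-07 hectare ≈ 1.188e-07 hectare (4 s.f.).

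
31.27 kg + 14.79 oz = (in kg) 31.69. Check: 31.27 kg is already in kg. 1 oz = 0.028349523 kg, so 14.79 oz = 14.79 * 0.028349523 = 0.41928945 kg. Sum: 31.27 + 0.41928945 = 31.689289 kg. Result: 31.689289 kg ≈ 31.69 kg (4 s.f.).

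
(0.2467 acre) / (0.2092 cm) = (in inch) 1 acre = 4046.8564 m^2, so 0.2467 acre = 0.2467 * 4046.8564 = 998.35948 m^2. 1 cm = 0.01 m, so 0.2092 cm = 0.2092 * 0.01 = 0.002092 m. Combine: 998.35948 m^2 / 0.002092 m = 477227.28 m. 1 inch = 0.0254 m, so 477227.28 m = 477227.28 / 0.0254 = 18788476 inch ≈ 1.879e+07 inch (4 s.f.). Final answer: 1.879e+07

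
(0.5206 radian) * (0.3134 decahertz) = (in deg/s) 0.5206 radian = 0.5206 rad. 1 decahertz = 10 Hz, so 0.3134 decahertz = 0.3134 * 10 = 3.134 Hz. Combine: 0.5206 rad * 3.134 Hz = 1.6315604 rad/s. 1 deg/s = 0.017453293 rad/s, so 1.6315604 rad/s = 1.6315604 / 0.017453293 = 93.481525 deg/s ≈ 93.48 deg/s (4 s.f.). Final answer: 93.48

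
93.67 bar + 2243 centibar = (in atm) 114.6. Check: 1 bar = 100000 Pa, so 93.67 bar = 93.67 * 100000 = 9367000 Pa. 1 centibar = 1000 Pa, so 2243 centibar = 2243 * 1000 = 2243000 Pa. Sum: 9367000 + 2243000 = 11610000 Pa. 1 atm = 101325 Pa, so 11610000 Pa = 11610000 / 101325 = 114.58179 atm ≈ 114.6 atm (4 s.f.).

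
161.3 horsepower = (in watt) 1 horsepower = 745.69987 W, so 161.3 horsepower = 161.3 * 745.69987 = 120281.39 W. 120281.39 W = 120281.39 watt ≈ 1.203e+05 watt (4 s.f.). Final answer: 1.203e+05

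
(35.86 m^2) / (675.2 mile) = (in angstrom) 3.3e+05. Check: 35.86 m^2 is already in m^2. 1 mile = 1609.344 m, so 675.2 mile = 675.2 * 1609.344 = 1086629.1 m. Combine: 35.86 m^2 / 1086629.1 m = 3.3001142e-05 m. 1 angstrom = 1e-10 m, so 3.3001142e-05 m = 3.3001142e-05 / 1e-10 = 330011.42 angstrom ≈ 3.3e+05 angstrom (4 s.f.).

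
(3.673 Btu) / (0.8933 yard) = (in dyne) 4.744e+08. Check: 1 Btu = 1055.0559 J, so 3.673 Btu = 3.673 * 1055.0559 = 3875.2201 J. 1 yard = 0.9144 m, so 0.8933 yard = 0.8933 * 0.9144 = 0.81683352 m. Combine: 3875.2201 J / 0.81683352 m = 4744.1982 N. 1 dyne = 1e-05 N, so 4744.1982 N = 4744.1982 / 1e-05 = 4.7441982e+08 dyne ≈ 4.744e+08 dyne (4 s.f.).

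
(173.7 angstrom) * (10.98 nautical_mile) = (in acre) 8.728e-08. Check: 1 angstrom = 1e-10 m, so 173.7 angstrom = 173.7 * 1e-10 = 1.737e-08 m. 1 nautical_mile = 1852 m, so 10.98 nautical_mile = 10.98 * 1852 = 20334.96 m. Combine: 1.737e-08 m * 20334.96 m = 0.00035321826 m^2. 1 acre = 4046.8564 m^2, so 0.00035321826 m^2 = 0.00035321826 / 4046.8564 = 8.7282132e-08 acre ≈ 8.728e-08 acre (4 s.f.).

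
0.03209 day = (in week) 1 day = 86400 s, so 0.03209 day = 0.03209 * 86400 = 2772.576 s. 1 week = 604800 s, so 2772.576 s = 2772.576 / 604800 = 0.0045842857 week ≈ 0.004584 week (4 s.f.). Final answer: 0.004584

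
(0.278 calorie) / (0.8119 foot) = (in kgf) 0.4793. Check: 1 calorie = 4.184 J, so 0.278 calorie = 0.278 * 4.184 = 1.163152 J. 1 foot = 0.3048 m, so 0.8119 foot = 0.8119 * 0.3048 = 0.24746712 m. Combine: 1.163152 J / 0.24746712 m = 4.7002285 N. 1 kgf = 9.80665 N, so 4.7002285 N = 4.7002285 / 9.80665 = 0.47928992 kgf ≈ 0.4793 kgf (4 s.f.).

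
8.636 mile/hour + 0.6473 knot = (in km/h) 1 mile/hour = 0.44704 m/s, so 8.636 mile/hour = 8.636 * 0.44704 = 3.8606374 m/s. 1 knot = 0.51444444 m/s, so 0.6473 knot = 0.6473 * 0.51444444 = 0.33299989 m/s. Sum: 3.8606374 + 0.33299989 = 4.1936373 m/s. 1 km/h = 0.27777778 m/s, so 4.1936373 m/s = 4.1936373 / 0.27777778 = 15.097094 km/h ≈ 15.1 km/h (4 s.f.). Final answer: 15.1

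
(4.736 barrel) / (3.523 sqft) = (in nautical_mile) 1 barrel = 0.15898729 m^3, so 4.736 barrel = 4.736 * 0.15898729 = 0.75296383 m^3. 1 sqft = 0.09290304 m^2, so 3.523 sqft = 3.523 * 0.09290304 = 0.32729741 m^2. Combine: 0.75296383 m^3 / 0.32729741 m^2 = 2.3005493 m. 1 nautical_mile = 1852 m, so 2.3005493 m = 2.3005493 / 1852 = 0.0012421972 nautical_mile ≈ 0.001242 nautical_mile (4 s.f.). Final answer: 0.001242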